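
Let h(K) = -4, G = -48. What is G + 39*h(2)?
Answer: -204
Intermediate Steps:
G + 39*h(2) = -48 + 39*(-4) = -48 - 156 = -204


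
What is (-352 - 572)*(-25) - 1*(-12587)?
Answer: 35687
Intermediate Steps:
(-352 - 572)*(-25) - 1*(-12587) = -924*(-25) + 12587 = 23100 + 12587 = 35687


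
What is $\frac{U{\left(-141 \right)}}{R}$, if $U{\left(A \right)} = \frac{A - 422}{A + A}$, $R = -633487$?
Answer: $- \frac{563}{178643334} \approx -3.1515 \cdot 10^{-6}$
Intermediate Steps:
$U{\left(A \right)} = \frac{-422 + A}{2 A}$
$\frac{U{\left(-141 \right)}}{R} = \frac{\frac{1}{2} \frac{1}{-141} \left(-422 - 141\right)}{-633487} = \frac{1}{2} \left(- \frac{1}{141}\right) \left(-563\right) \left(- \frac{1}{633487}\right) = \frac{563}{282} \left(- \frac{1}{633487}\right) = - \frac{563}{178643334}$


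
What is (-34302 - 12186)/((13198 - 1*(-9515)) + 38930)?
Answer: -46488/61643 ≈ -0.75415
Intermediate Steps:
(-34302 - 12186)/((13198 - 1*(-9515)) + 38930) = -46488/((13198 + 9515) + 38930) = -46488/(22713 + 38930) = -46488/61643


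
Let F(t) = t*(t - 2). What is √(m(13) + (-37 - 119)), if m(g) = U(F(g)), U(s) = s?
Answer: I*√13 ≈ 3.6056*I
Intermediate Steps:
F(t) = t*(-2 + t)
m(g) = g*(-2 + g)
√(m(13) + (-37 - 119)) = √(13*(-2 + 13) + (-37 - 119)) = √(13*11 - 156) = √(143 - 156) = √(-13) = I*√13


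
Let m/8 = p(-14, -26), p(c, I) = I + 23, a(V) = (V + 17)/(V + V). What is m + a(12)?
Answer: -547/24 ≈ -22.792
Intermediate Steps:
a(V) = (17 + V)/(2*V) (a(V) = (17 + V)/((2*V)) = (17 + V)*(1/(2*V)) = (17 + V)/(2*V))
p(c, I) = 23 + I
m = -24 (m = 8*(23 - 26) = 8*(-3) = -24)
m + a(12) = -24 + (½)*(17 + 12)/12 = -24 + (½)*(1/12)*29 = -24 + 29/24 = -547/24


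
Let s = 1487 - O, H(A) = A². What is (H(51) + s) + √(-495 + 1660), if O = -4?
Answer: 4092 + √1165 ≈ 4126.1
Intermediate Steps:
s = 1491 (s = 1487 - 1*(-4) = 1487 + 4 = 1491)
(H(51) + s) + √(-495 + 1660) = (51² + 1491) + √(-495 + 1660) = (2601 + 1491) + √1165 = 4092 + √1165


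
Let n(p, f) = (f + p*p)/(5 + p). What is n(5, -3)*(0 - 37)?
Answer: -407/5 ≈ -81.400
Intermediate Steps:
n(p, f) = (f + p²)/(5 + p)
n(5, -3)*(0 - 37) = ((-3 + 5²)/(5 + 5))*(0 - 37) = ((-3 + 25)/10)*(-37) = ((⅒)*22)*(-37) = (11/5)*(-37) = -407/5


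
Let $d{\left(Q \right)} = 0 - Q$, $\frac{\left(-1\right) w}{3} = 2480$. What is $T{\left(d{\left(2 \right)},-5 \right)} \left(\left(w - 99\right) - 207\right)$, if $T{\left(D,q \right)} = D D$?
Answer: $-30984$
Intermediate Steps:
$w = -7440$ ($w = \left(-3\right) 2480 = -7440$)
$d{\left(Q \right)} = - Q$
$T{\left(D,q \right)} = D^{2}$
$T{\left(d{\left(2 \right)},-5 \right)} \left(\left(w - 99\right) - 207\right) = \left(\left(-1\right) 2\right)^{2} \left(\left(-7440 - 99\right) - 207\right) = \left(-2\right)^{2} \left(-7539 - 207\right) = 4 \left(-7746\right) = -30984$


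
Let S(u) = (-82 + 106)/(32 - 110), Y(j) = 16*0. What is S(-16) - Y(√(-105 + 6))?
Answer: -4/13 ≈ -0.30769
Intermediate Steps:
Y(j) = 0
S(u) = -4/13 (S(u) = 24/(-78) = 24*(-1/78) = -4/13)
S(-16) - Y(√(-105 + 6)) = -4/13 - 1*0 = -4/13 + 0 = -4/13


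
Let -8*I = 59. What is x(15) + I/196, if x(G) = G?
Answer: 23461/1568 ≈ 14.962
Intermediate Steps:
I = -59/8 (I = -⅛*59 = -59/8 ≈ -7.3750)
x(15) + I/196 = 15 - 59/8/196 = 15 - 59/8*1/196 = 15 - 59/1568 = 23461/1568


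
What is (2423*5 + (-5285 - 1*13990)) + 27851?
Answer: 20691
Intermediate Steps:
(2423*5 + (-5285 - 1*13990)) + 27851 = (12115 + (-5285 - 13990)) + 27851 = (12115 - 19275) + 27851 = -7160 + 27851 = 20691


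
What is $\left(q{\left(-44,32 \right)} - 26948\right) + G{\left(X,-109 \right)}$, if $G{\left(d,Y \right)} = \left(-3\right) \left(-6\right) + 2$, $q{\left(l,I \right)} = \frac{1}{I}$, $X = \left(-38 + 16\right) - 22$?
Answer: $- \frac{861695}{32} \approx -26928.0$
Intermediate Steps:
$X = -44$ ($X = -22 - 22 = -44$)
$G{\left(d,Y \right)} = 20$ ($G{\left(d,Y \right)} = 18 + 2 = 20$)
$\left(q{\left(-44,32 \right)} - 26948\right) + G{\left(X,-109 \right)} = \left(\frac{1}{32} - 26948\right) + 20 = - \frac{862335}{32} + 20 = - \frac{861695}{32}$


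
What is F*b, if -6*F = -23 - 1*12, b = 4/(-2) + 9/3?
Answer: 35/6 ≈ 5.8333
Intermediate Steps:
b = 1 (b = 4*(-1/2) + 9*(1/3) = -2 + 3 = 1)
F = 35/6 (F = -(-23 - 1*12)/6 = -(-23 - 12)/6 = -1/6*(-35) = 35/6 ≈ 5.8333)
F*b = (35/6)*1 = 35/6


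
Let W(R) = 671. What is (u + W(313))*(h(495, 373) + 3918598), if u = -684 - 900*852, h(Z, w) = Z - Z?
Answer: -3004831888174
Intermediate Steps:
h(Z, w) = 0
u = -767484 (u = -684 - 766800 = -767484)
(u + W(313))*(h(495, 373) + 3918598) = (-767484 + 671)*(0 + 3918598) = -766813*3918598 = -3004831888174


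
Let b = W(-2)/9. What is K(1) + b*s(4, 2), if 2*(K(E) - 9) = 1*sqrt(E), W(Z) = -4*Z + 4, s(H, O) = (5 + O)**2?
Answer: 449/6 ≈ 74.833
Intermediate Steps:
W(Z) = 4 - 4*Z
K(E) = 9 + sqrt(E)/2 (K(E) = 9 + (1*sqrt(E))/2 = 9 + sqrt(E)/2)
b = 4/3 (b = (4 - 4*(-2))/9 = (4 + 8)*(1/9) = 12*(1/9) = 4/3 ≈ 1.3333)
K(1) + b*s(4, 2) = (9 + sqrt(1)/2) + 4*(5 + 2)**2/3 = (9 + (1/2)*1) + (4/3)*7**2 = (9 + 1/2) + (4/3)*49 = 19/2 + 196/3 = 449/6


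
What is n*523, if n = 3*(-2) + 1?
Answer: -2615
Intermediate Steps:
n = -5 (n = -6 + 1 = -5)
n*523 = -5*523 = -2615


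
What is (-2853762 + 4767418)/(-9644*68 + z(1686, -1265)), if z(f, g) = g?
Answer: -1913656/657057 ≈ -2.9125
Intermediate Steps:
(-2853762 + 4767418)/(-9644*68 + z(1686, -1265)) = (-2853762 + 4767418)/(-9644*68 - 1265) = 1913656/(-655792 - 1265) = 1913656/(-657057) = 1913656*(-1/657057) = -1913656/657057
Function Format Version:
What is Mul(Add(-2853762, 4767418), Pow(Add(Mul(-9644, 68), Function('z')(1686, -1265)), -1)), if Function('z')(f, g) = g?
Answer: Rational(-1913656, 657057) ≈ -2.9125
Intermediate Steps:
Mul(Add(-2853762, 4767418), Pow(Add(Mul(-9644, 68), Function('z')(1686, -1265)), -1)) = Mul(Add(-2853762, 4767418), Pow(Add(Mul(-9644, 68), -1265), -1)) = Mul(1913656, Pow(Add(-655792, -1265), -1)) = Mul(1913656, Pow(-657057, -1)) = Mul(1913656, Rational(-1, 657057)) = Rational(-1913656, 657057)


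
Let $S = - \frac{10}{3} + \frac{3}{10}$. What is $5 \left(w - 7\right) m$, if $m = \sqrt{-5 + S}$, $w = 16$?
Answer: $\frac{3 i \sqrt{7230}}{2} \approx 127.54 i$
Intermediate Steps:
$S = - \frac{91}{30}$ ($S = \left(-10\right) \frac{1}{3} + 3 \cdot \frac{1}{10} = - \frac{10}{3} + \frac{3}{10} = - \frac{91}{30} \approx -3.0333$)
$m = \frac{i \sqrt{7230}}{30}$ ($m = \sqrt{-5 - \frac{91}{30}} = \sqrt{- \frac{241}{30}} = \frac{i \sqrt{7230}}{30} \approx 2.8343 i$)
$5 \left(w - 7\right) m = 5 \left(16 - 7\right) \frac{i \sqrt{7230}}{30} = 5 \cdot 9 \frac{i \sqrt{7230}}{30} = 45 \frac{i \sqrt{7230}}{30} = \frac{3 i \sqrt{7230}}{2}$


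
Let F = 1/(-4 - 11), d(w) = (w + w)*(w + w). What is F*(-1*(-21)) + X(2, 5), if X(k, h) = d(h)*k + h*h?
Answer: 1118/5 ≈ 223.60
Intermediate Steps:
d(w) = 4*w**2 (d(w) = (2*w)*(2*w) = 4*w**2)
X(k, h) = h**2 + 4*k*h**2 (X(k, h) = (4*h**2)*k + h*h = 4*k*h**2 + h**2 = h**2 + 4*k*h**2)
F = -1/15 (F = 1/(-15) = -1/15 ≈ -0.066667)
F*(-1*(-21)) + X(2, 5) = -(-1)*(-21)/15 + 5**2*(1 + 4*2) = -1/15*21 + 25*(1 + 8) = -7/5 + 25*9 = -7/5 + 225 = 1118/5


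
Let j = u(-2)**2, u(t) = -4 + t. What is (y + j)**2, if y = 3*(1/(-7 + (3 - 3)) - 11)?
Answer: 324/49 ≈ 6.6122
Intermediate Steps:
y = -234/7 (y = 3*(1/(-7 + 0) - 11) = 3*(1/(-7) - 11) = 3*(-1/7 - 11) = 3*(-78/7) = -234/7 ≈ -33.429)
j = 36 (j = (-4 - 2)**2 = (-6)**2 = 36)
(y + j)**2 = (-234/7 + 36)**2 = (18/7)**2 = 324/49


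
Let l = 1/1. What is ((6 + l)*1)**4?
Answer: 2401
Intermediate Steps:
l = 1
((6 + l)*1)**4 = ((6 + 1)*1)**4 = (7*1)**4 = 7**4 = 2401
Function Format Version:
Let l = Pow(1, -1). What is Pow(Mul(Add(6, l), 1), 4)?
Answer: 2401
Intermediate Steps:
l = 1
Pow(Mul(Add(6, l), 1), 4) = Pow(Mul(Add(6, 1), 1), 4) = Pow(Mul(7, 1), 4) = Pow(7, 4) = 2401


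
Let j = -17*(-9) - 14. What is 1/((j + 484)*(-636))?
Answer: -1/396228 ≈ -2.5238e-6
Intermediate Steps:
j = 139 (j = 153 - 14 = 139)
1/((j + 484)*(-636)) = 1/((139 + 484)*(-636)) = 1/(623*(-636)) = 1/(-396228) = -1/396228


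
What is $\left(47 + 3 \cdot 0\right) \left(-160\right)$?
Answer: $-7520$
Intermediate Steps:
$\left(47 + 3 \cdot 0\right) \left(-160\right) = \left(47 + 0\right) \left(-160\right) = 47 \left(-160\right) = -7520$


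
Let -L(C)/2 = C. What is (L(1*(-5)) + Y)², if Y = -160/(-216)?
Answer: 84100/729 ≈ 115.36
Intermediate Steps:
L(C) = -2*C
Y = 20/27 (Y = -160*(-1/216) = 20/27 ≈ 0.74074)
(L(1*(-5)) + Y)² = (-2*(-5) + 20/27)² = (10 + 20/27)² = (290/27)² = 84100/729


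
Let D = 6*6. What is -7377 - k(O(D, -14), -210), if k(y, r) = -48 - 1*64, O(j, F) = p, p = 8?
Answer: -7265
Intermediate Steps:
D = 36
O(j, F) = 8
k(y, r) = -112 (k(y, r) = -48 - 64 = -112)
-7377 - k(O(D, -14), -210) = -7377 - 1*(-112) = -7377 + 112 = -7265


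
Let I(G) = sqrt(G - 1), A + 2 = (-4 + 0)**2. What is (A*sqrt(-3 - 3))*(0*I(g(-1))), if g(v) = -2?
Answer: 0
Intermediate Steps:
A = 14 (A = -2 + (-4 + 0)**2 = -2 + (-4)**2 = -2 + 16 = 14)
I(G) = sqrt(-1 + G)
(A*sqrt(-3 - 3))*(0*I(g(-1))) = (14*sqrt(-3 - 3))*(0*sqrt(-1 - 2)) = (14*sqrt(-6))*(0*sqrt(-3)) = (14*(I*sqrt(6)))*(0*(I*sqrt(3))) = (14*I*sqrt(6))*0 = 0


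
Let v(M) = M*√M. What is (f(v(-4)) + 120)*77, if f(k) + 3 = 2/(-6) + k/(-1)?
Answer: 26950/3 + 616*I ≈ 8983.3 + 616.0*I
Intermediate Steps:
v(M) = M^(3/2)
f(k) = -10/3 - k (f(k) = -3 + (2/(-6) + k/(-1)) = -3 + (2*(-⅙) + k*(-1)) = -3 + (-⅓ - k) = -10/3 - k)
(f(v(-4)) + 120)*77 = ((-10/3 - (-4)^(3/2)) + 120)*77 = ((-10/3 - (-8)*I) + 120)*77 = ((-10/3 + 8*I) + 120)*77 = (350/3 + 8*I)*77 = 26950/3 + 616*I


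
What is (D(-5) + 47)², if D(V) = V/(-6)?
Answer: 82369/36 ≈ 2288.0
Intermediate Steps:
D(V) = -V/6 (D(V) = V*(-⅙) = -V/6)
(D(-5) + 47)² = (-⅙*(-5) + 47)² = (⅚ + 47)² = (287/6)² = 82369/36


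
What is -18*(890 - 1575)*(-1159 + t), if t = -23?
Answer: -14574060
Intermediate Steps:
-18*(890 - 1575)*(-1159 + t) = -18*(890 - 1575)*(-1159 - 23) = -(-12330)*(-1182) = -18*809670 = -14574060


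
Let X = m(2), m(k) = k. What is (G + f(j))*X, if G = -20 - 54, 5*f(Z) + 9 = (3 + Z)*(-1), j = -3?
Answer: -758/5 ≈ -151.60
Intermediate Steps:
f(Z) = -12/5 - Z/5 (f(Z) = -9/5 + ((3 + Z)*(-1))/5 = -9/5 + (-3 - Z)/5 = -9/5 + (-3/5 - Z/5) = -12/5 - Z/5)
X = 2
G = -74
(G + f(j))*X = (-74 + (-12/5 - 1/5*(-3)))*2 = (-74 + (-12/5 + 3/5))*2 = (-74 - 9/5)*2 = -379/5*2 = -758/5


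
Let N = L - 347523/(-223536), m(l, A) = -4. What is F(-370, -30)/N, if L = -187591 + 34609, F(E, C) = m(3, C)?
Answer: 298048/11398878943 ≈ 2.6147e-5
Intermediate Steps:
F(E, C) = -4
L = -152982
N = -11398878943/74512 (N = -152982 - 347523/(-223536) = -152982 - 347523*(-1)/223536 = -152982 - 1*(-115841/74512) = -152982 + 115841/74512 = -11398878943/74512 ≈ -1.5298e+5)
F(-370, -30)/N = -4/(-11398878943/74512) = -4*(-74512/11398878943) = 298048/11398878943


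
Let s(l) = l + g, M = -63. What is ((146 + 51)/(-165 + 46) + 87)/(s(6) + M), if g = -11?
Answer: -2539/2023 ≈ -1.2551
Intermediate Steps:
s(l) = -11 + l (s(l) = l - 11 = -11 + l)
((146 + 51)/(-165 + 46) + 87)/(s(6) + M) = ((146 + 51)/(-165 + 46) + 87)/((-11 + 6) - 63) = (197/(-119) + 87)/(-5 - 63) = (197*(-1/119) + 87)/(-68) = (-197/119 + 87)*(-1/68) = (10156/119)*(-1/68) = -2539/2023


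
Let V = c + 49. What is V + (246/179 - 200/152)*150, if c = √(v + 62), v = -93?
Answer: 196499/3401 + I*√31 ≈ 57.777 + 5.5678*I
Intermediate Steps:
c = I*√31 (c = √(-93 + 62) = √(-31) = I*√31 ≈ 5.5678*I)
V = 49 + I*√31 (V = I*√31 + 49 = 49 + I*√31 ≈ 49.0 + 5.5678*I)
V + (246/179 - 200/152)*150 = (49 + I*√31) + (246/179 - 200/152)*150 = (49 + I*√31) + (246*(1/179) - 200*1/152)*150 = (49 + I*√31) + (246/179 - 25/19)*150 = (49 + I*√31) + (199/3401)*150 = (49 + I*√31) + 29850/3401 = 196499/3401 + I*√31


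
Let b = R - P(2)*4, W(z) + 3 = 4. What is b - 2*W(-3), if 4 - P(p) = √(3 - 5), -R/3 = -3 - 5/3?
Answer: -4 + 4*I*√2 ≈ -4.0 + 5.6569*I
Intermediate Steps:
R = 14 (R = -3*(-3 - 5/3) = -3*(-14/3) = 14)
W(z) = 1 (W(z) = -3 + 4 = 1)
P(p) = 4 - I*√2 (P(p) = 4 - √(3 - 5) = 4 - √(-2) = 4 - I*√2)
b = -2 + 4*I*√2 (b = 14 - (4 - I*√2)*4 = 14 + (-4 + I*√2)*4 = 14 + (-16 + 4*I*√2) = -2 + 4*I*√2 ≈ -2.0 + 5.6569*I)
b - 2*W(-3) = (-2 + 4*I*√2) - 2*1 = (-2 + 4*I*√2) - 2 = -4 + 4*I*√2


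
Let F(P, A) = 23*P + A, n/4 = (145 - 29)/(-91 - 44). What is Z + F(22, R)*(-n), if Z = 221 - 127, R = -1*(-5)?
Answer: 249794/135 ≈ 1850.3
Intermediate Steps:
R = 5
n = -464/135 (n = 4*((145 - 29)/(-91 - 44)) = 4*(116/(-135)) = 4*(116*(-1/135)) = 4*(-116/135) = -464/135 ≈ -3.4370)
F(P, A) = A + 23*P
Z = 94
Z + F(22, R)*(-n) = 94 + (5 + 23*22)*(-1*(-464/135)) = 94 + (5 + 506)*(464/135) = 94 + 511*(464/135) = 94 + 237104/135 = 249794/135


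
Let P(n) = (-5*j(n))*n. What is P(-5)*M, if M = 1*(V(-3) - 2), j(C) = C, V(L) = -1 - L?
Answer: 0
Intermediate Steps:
M = 0 (M = 1*((-1 - 1*(-3)) - 2) = 1*((-1 + 3) - 2) = 1*(2 - 2) = 1*0 = 0)
P(n) = -5*n² (P(n) = (-5*n)*n = -5*n²)
P(-5)*M = -5*(-5)²*0 = -5*25*0 = -125*0 = 0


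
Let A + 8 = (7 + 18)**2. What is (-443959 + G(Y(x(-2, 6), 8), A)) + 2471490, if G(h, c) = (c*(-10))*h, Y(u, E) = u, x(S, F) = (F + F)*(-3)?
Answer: 2249651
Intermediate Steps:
x(S, F) = -6*F (x(S, F) = (2*F)*(-3) = -6*F)
A = 617 (A = -8 + (7 + 18)**2 = -8 + 25**2 = -8 + 625 = 617)
G(h, c) = -10*c*h (G(h, c) = (-10*c)*h = -10*c*h)
(-443959 + G(Y(x(-2, 6), 8), A)) + 2471490 = (-443959 - 10*617*(-6*6)) + 2471490 = (-443959 - 10*617*(-36)) + 2471490 = (-443959 + 222120) + 2471490 = -221839 + 2471490 = 2249651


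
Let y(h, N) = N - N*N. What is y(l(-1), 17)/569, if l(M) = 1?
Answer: -272/569 ≈ -0.47803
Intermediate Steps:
y(h, N) = N - N²
y(l(-1), 17)/569 = (17*(1 - 1*17))/569 = (17*(1 - 17))*(1/569) = (17*(-16))*(1/569) = -272*1/569 = -272/569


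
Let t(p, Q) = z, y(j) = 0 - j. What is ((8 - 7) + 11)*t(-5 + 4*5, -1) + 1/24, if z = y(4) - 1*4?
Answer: -2303/24 ≈ -95.958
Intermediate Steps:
y(j) = -j
z = -8 (z = -1*4 - 1*4 = -4 - 4 = -8)
t(p, Q) = -8
((8 - 7) + 11)*t(-5 + 4*5, -1) + 1/24 = ((8 - 7) + 11)*(-8) + 1/24 = (1 + 11)*(-8) + 1/24 = 12*(-8) + 1/24 = -96 + 1/24 = -2303/24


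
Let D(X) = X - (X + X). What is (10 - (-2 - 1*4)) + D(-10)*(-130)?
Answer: -1284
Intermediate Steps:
D(X) = -X (D(X) = X - 2*X = -X)
(10 - (-2 - 1*4)) + D(-10)*(-130) = (10 - (-2 - 1*4)) - 1*(-10)*(-130) = (10 - (-2 - 4)) + 10*(-130) = (10 - 1*(-6)) - 1300 = (10 + 6) - 1300 = 16 - 1300 = -1284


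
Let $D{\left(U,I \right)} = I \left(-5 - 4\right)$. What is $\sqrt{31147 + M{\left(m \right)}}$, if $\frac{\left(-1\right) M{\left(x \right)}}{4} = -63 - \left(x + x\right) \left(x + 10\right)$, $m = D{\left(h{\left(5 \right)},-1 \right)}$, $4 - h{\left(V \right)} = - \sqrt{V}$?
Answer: $\sqrt{32767} \approx 181.02$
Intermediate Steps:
$h{\left(V \right)} = 4 + \sqrt{V}$ ($h{\left(V \right)} = 4 - - \sqrt{V} = 4 + \sqrt{V}$)
$D{\left(U,I \right)} = - 9 I$ ($D{\left(U,I \right)} = I \left(-9\right) = - 9 I$)
$m = 9$ ($m = \left(-9\right) \left(-1\right) = 9$)
$M{\left(x \right)} = 252 + 8 x \left(10 + x\right)$ ($M{\left(x \right)} = - 4 \left(-63 - \left(x + x\right) \left(x + 10\right)\right) = - 4 \left(-63 - 2 x \left(10 + x\right)\right) = 252 + 8 x \left(10 + x\right)$)
$\sqrt{31147 + M{\left(m \right)}} = \sqrt{31147 + \left(252 + 8 \cdot 9^{2} + 80 \cdot 9\right)} = \sqrt{31147 + \left(252 + 8 \cdot 81 + 720\right)} = \sqrt{31147 + \left(252 + 648 + 720\right)} = \sqrt{31147 + 1620} = \sqrt{32767}$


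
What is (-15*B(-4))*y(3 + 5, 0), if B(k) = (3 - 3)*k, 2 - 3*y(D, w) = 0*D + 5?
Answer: 0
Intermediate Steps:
y(D, w) = -1 (y(D, w) = 2/3 - (0*D + 5)/3 = 2/3 - (0 + 5)/3 = 2/3 - 1/3*5 = 2/3 - 5/3 = -1)
B(k) = 0 (B(k) = 0*k = 0)
(-15*B(-4))*y(3 + 5, 0) = -15*0*(-1) = 0*(-1) = 0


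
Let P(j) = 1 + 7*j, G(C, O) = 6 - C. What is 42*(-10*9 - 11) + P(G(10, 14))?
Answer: -4269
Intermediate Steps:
42*(-10*9 - 11) + P(G(10, 14)) = 42*(-10*9 - 11) + (1 + 7*(6 - 1*10)) = 42*(-90 - 11) + (1 + 7*(6 - 10)) = 42*(-101) + (1 + 7*(-4)) = -4242 + (1 - 28) = -4242 - 27 = -4269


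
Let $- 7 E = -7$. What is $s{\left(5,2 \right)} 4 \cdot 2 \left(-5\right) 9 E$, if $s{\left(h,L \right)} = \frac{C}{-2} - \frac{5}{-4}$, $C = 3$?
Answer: $90$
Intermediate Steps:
$E = 1$ ($E = \left(- \frac{1}{7}\right) \left(-7\right) = 1$)
$s{\left(h,L \right)} = - \frac{1}{4}$ ($s{\left(h,L \right)} = \frac{3}{-2} - \frac{5}{-4} = 3 \left(- \frac{1}{2}\right) - - \frac{5}{4} = - \frac{3}{2} + \frac{5}{4} = - \frac{1}{4}$)
$s{\left(5,2 \right)} 4 \cdot 2 \left(-5\right) 9 E = - \frac{4 \cdot 2 \left(-5\right) 9 \cdot 1}{4} = - \frac{8 \left(-5\right) 9 \cdot 1}{4} = - \frac{\left(-40\right) 9 \cdot 1}{4} = - \frac{\left(-360\right) 1}{4} = \left(- \frac{1}{4}\right) \left(-360\right) = 90$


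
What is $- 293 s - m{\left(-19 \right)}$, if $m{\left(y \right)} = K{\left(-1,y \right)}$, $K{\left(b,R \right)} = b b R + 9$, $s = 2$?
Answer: $-576$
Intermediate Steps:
$K{\left(b,R \right)} = 9 + R b^{2}$ ($K{\left(b,R \right)} = b^{2} R + 9 = R b^{2} + 9 = 9 + R b^{2}$)
$m{\left(y \right)} = 9 + y$ ($m{\left(y \right)} = 9 + y \left(-1\right)^{2} = 9 + y 1 = 9 + y$)
$- 293 s - m{\left(-19 \right)} = \left(-293\right) 2 - \left(9 - 19\right) = -586 - -10 = -586 + 10 = -576$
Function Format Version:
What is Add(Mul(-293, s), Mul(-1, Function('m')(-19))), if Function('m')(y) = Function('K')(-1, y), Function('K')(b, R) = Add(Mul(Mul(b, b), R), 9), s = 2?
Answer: -576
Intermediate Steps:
Function('K')(b, R) = Add(9, Mul(R, Pow(b, 2))) (Function('K')(b, R) = Add(Mul(Pow(b, 2), R), 9) = Add(Mul(R, Pow(b, 2)), 9) = Add(9, Mul(R, Pow(b, 2))))
Function('m')(y) = Add(9, y) (Function('m')(y) = Add(9, Mul(y, Pow(-1, 2))) = Add(9, Mul(y, 1)) = Add(9, y))
Add(Mul(-293, s), Mul(-1, Function('m')(-19))) = Add(Mul(-293, 2), Mul(-1, Add(9, -19))) = Add(-586, Mul(-1, -10)) = Add(-586, 10) = -576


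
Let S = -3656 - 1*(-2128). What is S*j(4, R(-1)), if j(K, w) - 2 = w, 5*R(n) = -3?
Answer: -10696/5 ≈ -2139.2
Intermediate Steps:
R(n) = -⅗ (R(n) = (⅕)*(-3) = -⅗)
j(K, w) = 2 + w
S = -1528 (S = -3656 + 2128 = -1528)
S*j(4, R(-1)) = -1528*(2 - ⅗) = -1528*7/5 = -10696/5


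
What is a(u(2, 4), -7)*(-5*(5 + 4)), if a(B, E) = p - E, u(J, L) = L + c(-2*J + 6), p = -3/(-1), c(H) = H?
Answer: -450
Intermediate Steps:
p = 3 (p = -3*(-1) = 3)
u(J, L) = 6 + L - 2*J (u(J, L) = L + (-2*J + 6) = L + (6 - 2*J) = 6 + L - 2*J)
a(B, E) = 3 - E
a(u(2, 4), -7)*(-5*(5 + 4)) = (3 - 1*(-7))*(-5*(5 + 4)) = (3 + 7)*(-5*9) = 10*(-45) = -450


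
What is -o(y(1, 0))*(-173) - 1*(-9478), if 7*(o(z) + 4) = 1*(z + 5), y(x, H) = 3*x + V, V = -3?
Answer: 62367/7 ≈ 8909.6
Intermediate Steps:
y(x, H) = -3 + 3*x (y(x, H) = 3*x - 3 = -3 + 3*x)
o(z) = -23/7 + z/7 (o(z) = -4 + (1*(z + 5))/7 = -4 + (1*(5 + z))/7 = -4 + (5 + z)/7 = -4 + (5/7 + z/7) = -23/7 + z/7)
-o(y(1, 0))*(-173) - 1*(-9478) = -(-23/7 + (-3 + 3*1)/7)*(-173) - 1*(-9478) = -(-23/7 + (-3 + 3)/7)*(-173) + 9478 = -(-23/7 + (⅐)*0)*(-173) + 9478 = -(-23/7 + 0)*(-173) + 9478 = -(-23)*(-173)/7 + 9478 = -1*3979/7 + 9478 = -3979/7 + 9478 = 62367/7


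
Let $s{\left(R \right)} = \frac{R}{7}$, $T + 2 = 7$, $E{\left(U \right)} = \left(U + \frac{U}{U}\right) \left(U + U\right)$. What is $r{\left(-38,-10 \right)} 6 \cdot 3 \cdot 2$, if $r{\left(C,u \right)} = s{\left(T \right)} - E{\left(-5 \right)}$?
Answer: $- \frac{9900}{7} \approx -1414.3$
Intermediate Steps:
$E{\left(U \right)} = 2 U \left(1 + U\right)$ ($E{\left(U \right)} = \left(U + 1\right) 2 U = \left(1 + U\right) 2 U = 2 U \left(1 + U\right)$)
$T = 5$ ($T = -2 + 7 = 5$)
$s{\left(R \right)} = \frac{R}{7}$ ($s{\left(R \right)} = R \frac{1}{7} = \frac{R}{7}$)
$r{\left(C,u \right)} = - \frac{275}{7}$ ($r{\left(C,u \right)} = \frac{1}{7} \cdot 5 - 2 \left(-5\right) \left(1 - 5\right) = \frac{5}{7} - 2 \left(-5\right) \left(-4\right) = \frac{5}{7} - 40 = - \frac{275}{7}$)
$r{\left(-38,-10 \right)} 6 \cdot 3 \cdot 2 = - \frac{275 \cdot 6 \cdot 3 \cdot 2}{7} = - \frac{275 \cdot 18 \cdot 2}{7} = \left(- \frac{275}{7}\right) 36 = - \frac{9900}{7}$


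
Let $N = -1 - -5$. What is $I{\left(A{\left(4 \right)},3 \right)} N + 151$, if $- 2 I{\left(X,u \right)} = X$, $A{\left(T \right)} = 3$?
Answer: $145$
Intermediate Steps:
$N = 4$ ($N = -1 + 5 = 4$)
$I{\left(X,u \right)} = - \frac{X}{2}$
$I{\left(A{\left(4 \right)},3 \right)} N + 151 = \left(- \frac{1}{2}\right) 3 \cdot 4 + 151 = \left(- \frac{3}{2}\right) 4 + 151 = -6 + 151 = 145$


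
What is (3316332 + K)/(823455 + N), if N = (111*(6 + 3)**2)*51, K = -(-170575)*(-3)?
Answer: 311623/142444 ≈ 2.1877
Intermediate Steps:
K = -511725 (K = -1*511725 = -511725)
N = 458541 (N = (111*9**2)*51 = (111*81)*51 = 8991*51 = 458541)
(3316332 + K)/(823455 + N) = (3316332 - 511725)/(823455 + 458541) = 2804607/1281996 = 2804607*(1/1281996) = 311623/142444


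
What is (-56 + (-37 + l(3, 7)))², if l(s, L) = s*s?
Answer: 7056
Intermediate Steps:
l(s, L) = s²
(-56 + (-37 + l(3, 7)))² = (-56 + (-37 + 3²))² = (-56 + (-37 + 9))² = (-56 - 28)² = (-84)² = 7056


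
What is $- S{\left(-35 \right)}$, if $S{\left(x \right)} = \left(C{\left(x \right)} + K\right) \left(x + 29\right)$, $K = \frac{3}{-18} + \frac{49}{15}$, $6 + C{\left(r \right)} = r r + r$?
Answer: $\frac{35613}{5} \approx 7122.6$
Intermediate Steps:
$C{\left(r \right)} = -6 + r + r^{2}$ ($C{\left(r \right)} = -6 + \left(r r + r\right) = -6 + \left(r^{2} + r\right) = -6 + \left(r + r^{2}\right) = -6 + r + r^{2}$)
$K = \frac{31}{10}$ ($K = 3 \left(- \frac{1}{18}\right) + 49 \cdot \frac{1}{15} = - \frac{1}{6} + \frac{49}{15} = \frac{31}{10} \approx 3.1$)
$S{\left(x \right)} = \left(29 + x\right) \left(- \frac{29}{10} + x + x^{2}\right)$ ($S{\left(x \right)} = \left(\left(-6 + x + x^{2}\right) + \frac{31}{10}\right) \left(x + 29\right) = \left(- \frac{29}{10} + x + x^{2}\right) \left(29 + x\right) = \left(29 + x\right) \left(- \frac{29}{10} + x + x^{2}\right)$)
$- S{\left(-35 \right)} = - (- \frac{841}{10} + \left(-35\right)^{3} + 30 \left(-35\right)^{2} + \frac{261}{10} \left(-35\right)) = - (- \frac{841}{10} - 42875 + 30 \cdot 1225 - \frac{1827}{2}) = - (- \frac{841}{10} - 42875 + 36750 - \frac{1827}{2}) = \left(-1\right) \left(- \frac{35613}{5}\right) = \frac{35613}{5}$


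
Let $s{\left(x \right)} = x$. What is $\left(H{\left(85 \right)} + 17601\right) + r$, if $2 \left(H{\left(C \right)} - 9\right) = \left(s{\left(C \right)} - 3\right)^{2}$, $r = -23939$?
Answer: $-2967$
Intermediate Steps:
$H{\left(C \right)} = 9 + \frac{\left(-3 + C\right)^{2}}{2}$ ($H{\left(C \right)} = 9 + \frac{\left(C - 3\right)^{2}}{2} = 9 + \frac{\left(-3 + C\right)^{2}}{2}$)
$\left(H{\left(85 \right)} + 17601\right) + r = \left(\left(9 + \frac{\left(-3 + 85\right)^{2}}{2}\right) + 17601\right) - 23939 = \left(\left(9 + \frac{82^{2}}{2}\right) + 17601\right) - 23939 = \left(\left(9 + \frac{1}{2} \cdot 6724\right) + 17601\right) - 23939 = \left(\left(9 + 3362\right) + 17601\right) - 23939 = \left(3371 + 17601\right) - 23939 = 20972 - 23939 = -2967$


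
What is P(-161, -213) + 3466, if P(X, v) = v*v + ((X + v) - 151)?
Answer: 48310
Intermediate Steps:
P(X, v) = -151 + X + v + v² (P(X, v) = v² + (-151 + X + v) = -151 + X + v + v²)
P(-161, -213) + 3466 = (-151 - 161 - 213 + (-213)²) + 3466 = (-151 - 161 - 213 + 45369) + 3466 = 44844 + 3466 = 48310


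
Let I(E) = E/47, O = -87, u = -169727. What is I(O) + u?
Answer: -7977256/47 ≈ -1.6973e+5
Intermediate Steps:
I(E) = E/47 (I(E) = E*(1/47) = E/47)
I(O) + u = (1/47)*(-87) - 169727 = -87/47 - 169727 = -7977256/47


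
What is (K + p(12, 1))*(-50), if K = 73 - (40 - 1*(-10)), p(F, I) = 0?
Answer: -1150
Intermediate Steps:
K = 23 (K = 73 - (40 + 10) = 73 - 1*50 = 73 - 50 = 23)
(K + p(12, 1))*(-50) = (23 + 0)*(-50) = 23*(-50) = -1150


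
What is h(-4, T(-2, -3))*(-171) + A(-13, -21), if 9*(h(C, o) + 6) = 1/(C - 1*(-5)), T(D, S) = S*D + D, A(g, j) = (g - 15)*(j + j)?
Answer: 2183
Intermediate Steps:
A(g, j) = 2*j*(-15 + g) (A(g, j) = (-15 + g)*(2*j) = 2*j*(-15 + g))
T(D, S) = D + D*S (T(D, S) = D*S + D = D + D*S)
h(C, o) = -6 + 1/(9*(5 + C)) (h(C, o) = -6 + 1/(9*(C - 1*(-5))) = -6 + 1/(9*(C + 5)) = -6 + 1/(9*(5 + C)))
h(-4, T(-2, -3))*(-171) + A(-13, -21) = ((-269 - 54*(-4))/(9*(5 - 4)))*(-171) + 2*(-21)*(-15 - 13) = ((1/9)*(-269 + 216)/1)*(-171) + 2*(-21)*(-28) = ((1/9)*1*(-53))*(-171) + 1176 = -53/9*(-171) + 1176 = 1007 + 1176 = 2183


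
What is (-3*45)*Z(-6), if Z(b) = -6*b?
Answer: -4860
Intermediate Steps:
(-3*45)*Z(-6) = (-3*45)*(-6*(-6)) = -135*36 = -4860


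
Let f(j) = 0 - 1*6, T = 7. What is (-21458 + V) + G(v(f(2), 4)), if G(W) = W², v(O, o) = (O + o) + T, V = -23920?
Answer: -45353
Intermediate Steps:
f(j) = -6 (f(j) = 0 - 6 = -6)
v(O, o) = 7 + O + o (v(O, o) = (O + o) + 7 = 7 + O + o)
(-21458 + V) + G(v(f(2), 4)) = (-21458 - 23920) + (7 - 6 + 4)² = -45378 + 5² = -45378 + 25 = -45353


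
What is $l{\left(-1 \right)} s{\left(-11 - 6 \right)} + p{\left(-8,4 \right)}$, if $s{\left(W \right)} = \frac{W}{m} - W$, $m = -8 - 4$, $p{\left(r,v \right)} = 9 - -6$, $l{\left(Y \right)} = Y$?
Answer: $- \frac{41}{12} \approx -3.4167$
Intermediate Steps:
$p{\left(r,v \right)} = 15$ ($p{\left(r,v \right)} = 9 + 6 = 15$)
$m = -12$
$s{\left(W \right)} = - \frac{13 W}{12}$ ($s{\left(W \right)} = \frac{W}{-12} - W = W \left(- \frac{1}{12}\right) - W = - \frac{W}{12} - W = - \frac{13 W}{12}$)
$l{\left(-1 \right)} s{\left(-11 - 6 \right)} + p{\left(-8,4 \right)} = - \frac{\left(-13\right) \left(-11 - 6\right)}{12} + 15 = - \frac{\left(-13\right) \left(-17\right)}{12} + 15 = \left(-1\right) \frac{221}{12} + 15 = - \frac{221}{12} + 15 = - \frac{41}{12}$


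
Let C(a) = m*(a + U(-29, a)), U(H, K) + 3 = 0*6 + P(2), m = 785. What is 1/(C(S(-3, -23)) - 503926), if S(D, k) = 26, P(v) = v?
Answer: -1/484301 ≈ -2.0648e-6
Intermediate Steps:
U(H, K) = -1 (U(H, K) = -3 + (0*6 + 2) = -3 + (0 + 2) = -3 + 2 = -1)
C(a) = -785 + 785*a (C(a) = 785*(a - 1) = 785*(-1 + a) = -785 + 785*a)
1/(C(S(-3, -23)) - 503926) = 1/((-785 + 785*26) - 503926) = 1/((-785 + 20410) - 503926) = 1/(19625 - 503926) = 1/(-484301) = -1/484301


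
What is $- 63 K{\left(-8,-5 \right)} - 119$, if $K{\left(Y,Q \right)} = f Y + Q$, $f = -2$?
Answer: $-812$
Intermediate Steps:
$K{\left(Y,Q \right)} = Q - 2 Y$ ($K{\left(Y,Q \right)} = - 2 Y + Q = Q - 2 Y$)
$- 63 K{\left(-8,-5 \right)} - 119 = - 63 \left(-5 - -16\right) - 119 = - 63 \left(-5 + 16\right) - 119 = \left(-63\right) 11 - 119 = -693 - 119 = -812$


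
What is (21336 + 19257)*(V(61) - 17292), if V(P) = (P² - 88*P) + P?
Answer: -766314654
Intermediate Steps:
V(P) = P² - 87*P
(21336 + 19257)*(V(61) - 17292) = (21336 + 19257)*(61*(-87 + 61) - 17292) = 40593*(61*(-26) - 17292) = 40593*(-1586 - 17292) = 40593*(-18878) = -766314654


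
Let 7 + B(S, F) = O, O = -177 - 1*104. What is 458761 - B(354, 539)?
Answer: 459049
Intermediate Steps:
O = -281 (O = -177 - 104 = -281)
B(S, F) = -288 (B(S, F) = -7 - 281 = -288)
458761 - B(354, 539) = 458761 - 1*(-288) = 458761 + 288 = 459049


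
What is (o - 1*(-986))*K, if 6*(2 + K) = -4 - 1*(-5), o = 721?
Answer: -6259/2 ≈ -3129.5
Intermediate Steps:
K = -11/6 (K = -2 + (-4 - 1*(-5))/6 = -2 + (-4 + 5)/6 = -2 + (⅙)*1 = -2 + ⅙ = -11/6 ≈ -1.8333)
(o - 1*(-986))*K = (721 - 1*(-986))*(-11/6) = (721 + 986)*(-11/6) = 1707*(-11/6) = -6259/2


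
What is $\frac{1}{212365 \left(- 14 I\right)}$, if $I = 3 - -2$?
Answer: $- \frac{1}{14865550} \approx -6.727 \cdot 10^{-8}$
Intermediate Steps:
$I = 5$ ($I = 3 + 2 = 5$)
$\frac{1}{212365 \left(- 14 I\right)} = \frac{1}{212365 \left(\left(-14\right) 5\right)} = \frac{1}{212365 \left(-70\right)} = \frac{1}{-14865550} = - \frac{1}{14865550}$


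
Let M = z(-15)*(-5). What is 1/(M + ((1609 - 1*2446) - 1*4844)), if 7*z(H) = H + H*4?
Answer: -7/39392 ≈ -0.00017770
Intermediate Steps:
z(H) = 5*H/7 (z(H) = (H + H*4)/7 = (H + 4*H)/7 = (5*H)/7 = 5*H/7)
M = 375/7 (M = ((5/7)*(-15))*(-5) = -75/7*(-5) = 375/7 ≈ 53.571)
1/(M + ((1609 - 1*2446) - 1*4844)) = 1/(375/7 + ((1609 - 1*2446) - 1*4844)) = 1/(375/7 + ((1609 - 2446) - 4844)) = 1/(375/7 + (-837 - 4844)) = 1/(375/7 - 5681) = 1/(-39392/7) = -7/39392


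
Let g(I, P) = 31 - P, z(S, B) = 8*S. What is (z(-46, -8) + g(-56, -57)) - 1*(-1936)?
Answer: 1656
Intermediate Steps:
(z(-46, -8) + g(-56, -57)) - 1*(-1936) = (8*(-46) + (31 - 1*(-57))) - 1*(-1936) = (-368 + (31 + 57)) + 1936 = (-368 + 88) + 1936 = -280 + 1936 = 1656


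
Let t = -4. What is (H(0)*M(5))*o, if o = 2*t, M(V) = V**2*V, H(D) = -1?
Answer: 1000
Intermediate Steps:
M(V) = V**3
o = -8 (o = 2*(-4) = -8)
(H(0)*M(5))*o = -1*5**3*(-8) = -1*125*(-8) = -125*(-8) = 1000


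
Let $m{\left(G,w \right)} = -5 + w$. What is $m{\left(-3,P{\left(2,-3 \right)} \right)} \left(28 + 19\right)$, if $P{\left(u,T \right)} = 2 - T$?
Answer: $0$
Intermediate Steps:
$m{\left(-3,P{\left(2,-3 \right)} \right)} \left(28 + 19\right) = \left(-5 + \left(2 - -3\right)\right) \left(28 + 19\right) = \left(-5 + \left(2 + 3\right)\right) 47 = \left(-5 + 5\right) 47 = 0 \cdot 47 = 0$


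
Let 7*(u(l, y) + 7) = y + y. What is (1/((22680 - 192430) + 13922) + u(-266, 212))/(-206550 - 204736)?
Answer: -58435493/448629123656 ≈ -0.00013025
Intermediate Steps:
u(l, y) = -7 + 2*y/7 (u(l, y) = -7 + (y + y)/7 = -7 + (2*y)/7 = -7 + 2*y/7)
(1/((22680 - 192430) + 13922) + u(-266, 212))/(-206550 - 204736) = (1/((22680 - 192430) + 13922) + (-7 + (2/7)*212))/(-206550 - 204736) = (1/(-169750 + 13922) + (-7 + 424/7))/(-411286) = (1/(-155828) + 375/7)*(-1/411286) = (-1/155828 + 375/7)*(-1/411286) = (58435493/1090796)*(-1/411286) = -58435493/448629123656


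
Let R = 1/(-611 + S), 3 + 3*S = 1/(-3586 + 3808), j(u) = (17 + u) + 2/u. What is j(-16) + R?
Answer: 2847809/3260728 ≈ 0.87337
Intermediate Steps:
j(u) = 17 + u + 2/u
S = -665/666 (S = -1 + 1/(3*(-3586 + 3808)) = -1 + (1/3)/222 = -1 + (1/3)*(1/222) = -1 + 1/666 = -665/666 ≈ -0.99850)
R = -666/407591 (R = 1/(-611 - 665/666) = 1/(-407591/666) = -666/407591 ≈ -0.0016340)
j(-16) + R = (17 - 16 + 2/(-16)) - 666/407591 = (17 - 16 + 2*(-1/16)) - 666/407591 = (17 - 16 - 1/8) - 666/407591 = 7/8 - 666/407591 = 2847809/3260728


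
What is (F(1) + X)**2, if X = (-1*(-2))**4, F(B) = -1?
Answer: 225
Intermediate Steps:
X = 16 (X = 2**4 = 16)
(F(1) + X)**2 = (-1 + 16)**2 = 15**2 = 225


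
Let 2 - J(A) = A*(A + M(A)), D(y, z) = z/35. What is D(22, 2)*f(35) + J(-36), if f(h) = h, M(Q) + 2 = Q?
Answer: -2660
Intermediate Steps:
D(y, z) = z/35 (D(y, z) = z*(1/35) = z/35)
M(Q) = -2 + Q
J(A) = 2 - A*(-2 + 2*A) (J(A) = 2 - A*(A + (-2 + A)) = 2 - A*(-2 + 2*A))
D(22, 2)*f(35) + J(-36) = ((1/35)*2)*35 + (2 - 2*(-36)² + 2*(-36)) = (2/35)*35 + (2 - 2*1296 - 72) = 2 + (2 - 2592 - 72) = 2 - 2662 = -2660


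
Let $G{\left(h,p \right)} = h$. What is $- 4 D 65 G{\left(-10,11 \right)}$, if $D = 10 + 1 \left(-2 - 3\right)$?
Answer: $13000$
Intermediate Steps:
$D = 5$ ($D = 10 + 1 \left(-5\right) = 10 - 5 = 5$)
$- 4 D 65 G{\left(-10,11 \right)} = \left(-4\right) 5 \cdot 65 \left(-10\right) = \left(-20\right) 65 \left(-10\right) = \left(-1300\right) \left(-10\right) = 13000$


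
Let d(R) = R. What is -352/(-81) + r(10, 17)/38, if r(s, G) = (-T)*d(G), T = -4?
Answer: 9442/1539 ≈ 6.1352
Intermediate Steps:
r(s, G) = 4*G (r(s, G) = (-1*(-4))*G = 4*G)
-352/(-81) + r(10, 17)/38 = -352/(-81) + (4*17)/38 = -352*(-1/81) + 68*(1/38) = 352/81 + 34/19 = 9442/1539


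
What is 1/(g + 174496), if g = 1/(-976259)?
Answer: 976259/170353290463 ≈ 5.7308e-6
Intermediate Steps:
g = -1/976259 ≈ -1.0243e-6
1/(g + 174496) = 1/(-1/976259 + 174496) = 1/(170353290463/976259) = 976259/170353290463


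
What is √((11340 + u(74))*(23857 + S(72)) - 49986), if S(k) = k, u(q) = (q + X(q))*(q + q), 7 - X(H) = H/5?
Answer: √12643791110/5 ≈ 22489.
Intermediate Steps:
X(H) = 7 - H/5
u(q) = 2*q*(7 + 4*q/5) (u(q) = (q + (7 - q/5))*(q + q) = (7 + 4*q/5)*(2*q) = 2*q*(7 + 4*q/5))
√((11340 + u(74))*(23857 + S(72)) - 49986) = √((11340 + (⅖)*74*(35 + 4*74))*(23857 + 72) - 49986) = √((11340 + (⅖)*74*(35 + 296))*23929 - 49986) = √((11340 + (⅖)*74*331)*23929 - 49986) = √((11340 + 48988/5)*23929 - 49986) = √((105688/5)*23929 - 49986) = √(2529008152/5 - 49986) = √(2528758222/5) = √12643791110/5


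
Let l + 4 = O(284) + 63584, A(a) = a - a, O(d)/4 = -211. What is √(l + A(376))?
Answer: 4*√3921 ≈ 250.47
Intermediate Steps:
O(d) = -844 (O(d) = 4*(-211) = -844)
A(a) = 0
l = 62736 (l = -4 + (-844 + 63584) = -4 + 62740 = 62736)
√(l + A(376)) = √(62736 + 0) = √62736 = 4*√3921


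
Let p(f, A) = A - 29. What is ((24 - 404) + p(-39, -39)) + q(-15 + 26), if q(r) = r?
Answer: -437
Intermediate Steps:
p(f, A) = -29 + A
((24 - 404) + p(-39, -39)) + q(-15 + 26) = ((24 - 404) + (-29 - 39)) + (-15 + 26) = (-380 - 68) + 11 = -448 + 11 = -437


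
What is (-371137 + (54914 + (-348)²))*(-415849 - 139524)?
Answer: 108363824387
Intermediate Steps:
(-371137 + (54914 + (-348)²))*(-415849 - 139524) = (-371137 + (54914 + 121104))*(-555373) = (-371137 + 176018)*(-555373) = -195119*(-555373) = 108363824387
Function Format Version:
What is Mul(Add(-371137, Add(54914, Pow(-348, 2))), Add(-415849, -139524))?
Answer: 108363824387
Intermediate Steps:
Mul(Add(-371137, Add(54914, Pow(-348, 2))), Add(-415849, -139524)) = Mul(Add(-371137, Add(54914, 121104)), -555373) = Mul(Add(-371137, 176018), -555373) = Mul(-195119, -555373) = 108363824387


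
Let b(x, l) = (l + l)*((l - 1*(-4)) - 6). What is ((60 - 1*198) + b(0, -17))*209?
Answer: 106172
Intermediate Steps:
b(x, l) = 2*l*(-2 + l) (b(x, l) = (2*l)*((l + 4) - 6) = (2*l)*((4 + l) - 6) = (2*l)*(-2 + l) = 2*l*(-2 + l))
((60 - 1*198) + b(0, -17))*209 = ((60 - 1*198) + 2*(-17)*(-2 - 17))*209 = ((60 - 198) + 2*(-17)*(-19))*209 = (-138 + 646)*209 = 508*209 = 106172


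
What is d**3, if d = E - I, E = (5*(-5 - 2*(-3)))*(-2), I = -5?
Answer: -125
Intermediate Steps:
E = -10 (E = (5*(-5 + 6))*(-2) = (5*1)*(-2) = 5*(-2) = -10)
d = -5 (d = -10 - 1*(-5) = -10 + 5 = -5)
d**3 = (-5)**3 = -125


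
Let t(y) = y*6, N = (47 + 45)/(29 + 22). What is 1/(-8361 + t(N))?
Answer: -17/141953 ≈ -0.00011976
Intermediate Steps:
N = 92/51 ≈ 1.8039
t(y) = 6*y
1/(-8361 + t(N)) = 1/(-8361 + 6*(92/51)) = 1/(-8361 + 184/17) = 1/(-141953/17) = -17/141953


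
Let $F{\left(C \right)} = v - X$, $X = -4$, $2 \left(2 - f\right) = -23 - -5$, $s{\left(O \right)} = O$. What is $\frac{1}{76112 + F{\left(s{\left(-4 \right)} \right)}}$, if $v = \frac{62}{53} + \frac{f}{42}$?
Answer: $\frac{2226}{169437403} \approx 1.3138 \cdot 10^{-5}$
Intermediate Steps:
$f = 11$ ($f = 2 - \frac{-23 - -5}{2} = 2 - \frac{-23 + 5}{2} = 2 - -9 = 2 + 9 = 11$)
$v = \frac{3187}{2226}$ ($v = \frac{62}{53} + \frac{11}{42} = \frac{3187}{2226} \approx 1.4317$)
$F{\left(C \right)} = \frac{12091}{2226}$ ($F{\left(C \right)} = \frac{3187}{2226} - -4 = \frac{3187}{2226} + 4 = \frac{12091}{2226}$)
$\frac{1}{76112 + F{\left(s{\left(-4 \right)} \right)}} = \frac{1}{76112 + \frac{12091}{2226}} = \frac{1}{\frac{169437403}{2226}} = \frac{2226}{169437403}$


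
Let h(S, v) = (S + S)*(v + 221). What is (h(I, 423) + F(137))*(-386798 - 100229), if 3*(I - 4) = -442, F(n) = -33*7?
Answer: 270072543391/3 ≈ 9.0024e+10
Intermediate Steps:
F(n) = -231
I = -430/3 (I = 4 + (⅓)*(-442) = 4 - 442/3 = -430/3 ≈ -143.33)
h(S, v) = 2*S*(221 + v) (h(S, v) = (2*S)*(221 + v) = 2*S*(221 + v))
(h(I, 423) + F(137))*(-386798 - 100229) = (2*(-430/3)*(221 + 423) - 231)*(-386798 - 100229) = (2*(-430/3)*644 - 231)*(-487027) = (-553840/3 - 231)*(-487027) = -554533/3*(-487027) = 270072543391/3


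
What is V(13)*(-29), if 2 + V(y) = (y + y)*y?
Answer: -9744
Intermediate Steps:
V(y) = -2 + 2*y² (V(y) = -2 + (y + y)*y = -2 + (2*y)*y = -2 + 2*y²)
V(13)*(-29) = (-2 + 2*13²)*(-29) = (-2 + 2*169)*(-29) = (-2 + 338)*(-29) = 336*(-29) = -9744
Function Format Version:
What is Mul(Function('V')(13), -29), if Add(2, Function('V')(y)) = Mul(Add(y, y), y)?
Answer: -9744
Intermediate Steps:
Function('V')(y) = Add(-2, Mul(2, Pow(y, 2))) (Function('V')(y) = Add(-2, Mul(Add(y, y), y)) = Add(-2, Mul(Mul(2, y), y)) = Add(-2, Mul(2, Pow(y, 2))))
Mul(Function('V')(13), -29) = Mul(Add(-2, Mul(2, Pow(13, 2))), -29) = Mul(Add(-2, Mul(2, 169)), -29) = Mul(Add(-2, 338), -29) = Mul(336, -29) = -9744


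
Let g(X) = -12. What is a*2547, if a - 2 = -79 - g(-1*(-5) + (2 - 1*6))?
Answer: -165555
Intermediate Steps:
a = -65 (a = 2 + (-79 - 1*(-12)) = 2 + (-79 + 12) = 2 - 67 = -65)
a*2547 = -65*2547 = -165555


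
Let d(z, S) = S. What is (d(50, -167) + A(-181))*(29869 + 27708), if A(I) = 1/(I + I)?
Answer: -3480817535/362 ≈ -9.6155e+6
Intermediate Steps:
A(I) = 1/(2*I)
(d(50, -167) + A(-181))*(29869 + 27708) = (-167 + (1/2)/(-181))*(29869 + 27708) = (-167 + (1/2)*(-1/181))*57577 = (-167 - 1/362)*57577 = -60455/362*57577 = -3480817535/362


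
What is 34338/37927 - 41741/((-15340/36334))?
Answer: 296501435257/2998970 ≈ 98868.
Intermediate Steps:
34338/37927 - 41741/((-15340/36334)) = 34338*(1/37927) - 41741/((-15340*1/36334)) = 354/391 - 41741/(-7670/18167) = 354/391 - 41741*(-18167/7670) = 354/391 + 758308747/7670 = 296501435257/2998970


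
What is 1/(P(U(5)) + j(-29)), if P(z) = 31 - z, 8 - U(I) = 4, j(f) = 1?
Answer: 1/28 ≈ 0.035714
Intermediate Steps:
U(I) = 4 (U(I) = 8 - 1*4 = 8 - 4 = 4)
1/(P(U(5)) + j(-29)) = 1/((31 - 1*4) + 1) = 1/((31 - 4) + 1) = 1/(27 + 1) = 1/28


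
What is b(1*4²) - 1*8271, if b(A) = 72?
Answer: -8199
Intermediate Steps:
b(1*4²) - 1*8271 = 72 - 1*8271 = 72 - 8271 = -8199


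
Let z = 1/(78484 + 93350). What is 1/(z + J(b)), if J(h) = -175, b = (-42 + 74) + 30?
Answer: -171834/30070949 ≈ -0.0057143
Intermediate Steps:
b = 62 (b = 32 + 30 = 62)
z = 1/171834 ≈ 5.8196e-6
1/(z + J(b)) = 1/(1/171834 - 175) = 1/(-30070949/171834) = -171834/30070949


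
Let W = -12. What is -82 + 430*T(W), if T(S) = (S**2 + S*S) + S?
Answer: 118598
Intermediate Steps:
T(S) = S + 2*S**2 (T(S) = (S**2 + S**2) + S = 2*S**2 + S = S + 2*S**2)
-82 + 430*T(W) = -82 + 430*(-12*(1 + 2*(-12))) = -82 + 430*(-12*(1 - 24)) = -82 + 430*(-12*(-23)) = -82 + 430*276 = -82 + 118680 = 118598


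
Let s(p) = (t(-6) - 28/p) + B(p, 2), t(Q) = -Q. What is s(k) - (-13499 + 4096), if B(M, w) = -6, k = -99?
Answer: 930925/99 ≈ 9403.3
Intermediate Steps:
s(p) = -28/p (s(p) = (-1*(-6) - 28/p) - 6 = (6 - 28/p) - 6 = -28/p)
s(k) - (-13499 + 4096) = -28/(-99) - (-13499 + 4096) = -28*(-1/99) - 1*(-9403) = 28/99 + 9403 = 930925/99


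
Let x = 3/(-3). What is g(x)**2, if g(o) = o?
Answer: 1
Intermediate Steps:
x = -1 (x = 3*(-1/3) = -1)
g(x)**2 = (-1)**2 = 1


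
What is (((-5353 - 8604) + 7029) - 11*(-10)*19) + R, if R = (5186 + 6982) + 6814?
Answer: 14144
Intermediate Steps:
R = 18982 (R = 12168 + 6814 = 18982)
(((-5353 - 8604) + 7029) - 11*(-10)*19) + R = (((-5353 - 8604) + 7029) - 11*(-10)*19) + 18982 = ((-13957 + 7029) + 110*19) + 18982 = (-6928 + 2090) + 18982 = -4838 + 18982 = 14144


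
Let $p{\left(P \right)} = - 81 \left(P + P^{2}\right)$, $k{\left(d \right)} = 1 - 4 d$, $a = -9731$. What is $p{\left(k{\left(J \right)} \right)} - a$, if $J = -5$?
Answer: $-27691$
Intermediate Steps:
$p{\left(P \right)} = - 81 P - 81 P^{2}$
$p{\left(k{\left(J \right)} \right)} - a = - 81 \left(1 - -20\right) \left(1 + \left(1 - -20\right)\right) - -9731 = - 81 \left(1 + 20\right) \left(1 + \left(1 + 20\right)\right) + 9731 = \left(-81\right) 21 \left(1 + 21\right) + 9731 = \left(-81\right) 21 \cdot 22 + 9731 = -37422 + 9731 = -27691$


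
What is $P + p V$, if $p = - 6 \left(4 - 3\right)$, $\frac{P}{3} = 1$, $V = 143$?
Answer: $-855$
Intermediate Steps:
$P = 3$ ($P = 3 \cdot 1 = 3$)
$p = -6$ ($p = \left(-6\right) 1 = -6$)
$P + p V = 3 - 858 = -855$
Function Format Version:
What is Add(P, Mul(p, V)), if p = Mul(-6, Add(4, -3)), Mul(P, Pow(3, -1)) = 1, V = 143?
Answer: -855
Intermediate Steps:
P = 3 (P = Mul(3, 1) = 3)
p = -6 (p = Mul(-6, 1) = -6)
Add(P, Mul(p, V)) = Add(3, Mul(-6, 143)) = Add(3, -858) = -855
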